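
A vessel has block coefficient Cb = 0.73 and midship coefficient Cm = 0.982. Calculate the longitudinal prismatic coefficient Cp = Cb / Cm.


Formula: Cp = Cb / Cm
Substituting: Cp = 0.73 / 0.982
Result: Cp ≈ 0.74338 (5 s.f.)

0.74338


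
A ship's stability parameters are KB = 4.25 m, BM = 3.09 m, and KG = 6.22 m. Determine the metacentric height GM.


Formula: GM = KB + BM - KG
Step 1 — KM = KB + BM = 4.25 + 3.09 = 7.34 m
Step 2 — GM = KM - KG = 7.34 - 6.22 = 1.12 m

1.12 m


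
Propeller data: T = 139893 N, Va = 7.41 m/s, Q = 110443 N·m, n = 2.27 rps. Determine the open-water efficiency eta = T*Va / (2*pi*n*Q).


Formula: eta = T * Va / (2 * pi * n * Q)
Step 1 — numerator = T * Va = 139893 * 7.41 = 1036607.13
Step 2 — 2 * pi * n = 2 * pi * 2.27 = 14.262831
Step 3 — denominator = 14.262831 * 110443 = 1575229.84
Step 4 — eta = 1036607.13 / 1575229.84 ≈ 0.65807 (5 s.f.)

0.65807


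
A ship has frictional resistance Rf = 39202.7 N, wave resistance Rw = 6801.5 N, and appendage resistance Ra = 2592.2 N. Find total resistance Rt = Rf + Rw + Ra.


Formula: Rt = Rf + Rw + Ra
Substituting: Rt = 39202.7 + 6801.5 + 2592.2
Result: Rt = 48596.4 N

48596.4 N


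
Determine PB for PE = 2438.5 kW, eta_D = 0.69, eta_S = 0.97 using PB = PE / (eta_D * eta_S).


Formula: PB = PE / (eta_D * eta_S)
Step 1 — combined efficiency = eta_D * eta_S = 0.69 * 0.97 = 0.6693
Step 2 — PB = 2438.5 / 0.6693 ≈ 3643.4 kW (5 s.f.)

3643.4 kW


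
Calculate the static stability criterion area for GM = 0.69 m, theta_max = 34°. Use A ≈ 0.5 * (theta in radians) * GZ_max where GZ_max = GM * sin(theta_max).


Formula: GZ_max = GM * sin(theta); Area = 0.5 * theta_rad * GZ_max
Step 1 — GZ_max = 0.69 * sin(34°) = 0.69 * 0.559193 = 0.385843 m
Step 2 — theta_rad = 34 * pi/180 = 0.593412 rad
Step 3 — Area = 0.5 * 0.593412 * 0.385843 ≈ 0.11448 m·rad (5 s.f.)

0.11448 m·rad


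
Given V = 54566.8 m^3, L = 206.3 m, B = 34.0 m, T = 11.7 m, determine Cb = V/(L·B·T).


Formula: Cb = V / (L * B * T)
Step 1 — L * B * T = 206.3 * 34.0 * 11.7 = 82066.14 m^3
Step 2 — Cb = 54566.8 / 82066.14 ≈ 0.66491 (5 s.f.)

0.66491


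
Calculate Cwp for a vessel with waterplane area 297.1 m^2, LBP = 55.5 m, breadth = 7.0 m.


Formula: Cwp = Aw / (L * B)
Step 1 — L * B = 55.5 * 7.0 = 388.5 m^2
Step 2 — Cwp = 297.1 / 388.5 ≈ 0.76474 (5 s.f.)

0.76474


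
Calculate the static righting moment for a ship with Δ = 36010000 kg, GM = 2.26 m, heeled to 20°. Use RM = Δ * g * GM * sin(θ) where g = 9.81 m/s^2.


Formula: GZ = GM * sin(theta); RM = disp * g * GZ
Step 1 — GZ = 2.26 * sin(20°) = 2.26 * 0.34202 = 0.772965 m
Step 2 — RM = 36010000 * 9.81 * 0.772965 ≈ 273060000 N·m (5 s.f.)

273060000 N·m


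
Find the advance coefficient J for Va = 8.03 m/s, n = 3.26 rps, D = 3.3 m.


Formula: J = Va / (n * D)
Step 1 — n * D = 3.26 * 3.3 = 10.758
Step 2 — J = 8.03 / 10.758 ≈ 0.74642 (5 s.f.)

0.74642


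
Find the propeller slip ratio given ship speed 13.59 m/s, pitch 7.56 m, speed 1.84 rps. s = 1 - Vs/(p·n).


Formula: s = 1 - Vs / (p * n)
Step 1 — p * n = 7.56 * 1.84 = 13.9104
Step 2 — Vs / (p*n) = 13.59 / 13.9104 = 0.976967 (6 d.p.)
Step 3 — s = 1 - 0.976967 = 0.023033

0.023033


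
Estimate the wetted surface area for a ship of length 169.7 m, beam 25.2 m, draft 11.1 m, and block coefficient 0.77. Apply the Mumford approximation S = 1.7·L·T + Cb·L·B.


Formula: S = 1.7*L*T + V/T with V = Cb*L*B*T, i.e. S = L * (1.7*T + Cb*B)
Step 1 — 1.7*T = 1.7 * 11.1 = 18.87 m
Step 2 — Cb*B = 0.77 * 25.2 = 19.404 m
Step 3 — 1.7*T + Cb*B = 18.87 + 19.404 = 38.274 m
Step 4 — S = 169.7 * 38.274 ≈ 6495.1 m^2 (5 s.f.)

6495.1 m^2


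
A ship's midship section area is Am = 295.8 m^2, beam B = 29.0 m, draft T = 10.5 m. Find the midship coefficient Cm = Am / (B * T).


Formula: Cm = Am / (B * T)
Step 1 — B * T = 29.0 * 10.5 = 304.5 m^2
Step 2 — Cm = 295.8 / 304.5 ≈ 0.97143 (5 s.f.)

0.97143


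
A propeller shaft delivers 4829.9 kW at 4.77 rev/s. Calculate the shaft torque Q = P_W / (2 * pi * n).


Formula: Q = P_W / (2 * pi * n)
Step 1 — P_W = 4829.9 kW * 1000 = 4829900.0 W
Step 2 — 2 * pi * n = 2 * pi * 4.77 = 29.970794
Step 3 — Q = 4829900.0 / 29.970794 ≈ 161150 N·m (5 s.f.)

161150 N·m


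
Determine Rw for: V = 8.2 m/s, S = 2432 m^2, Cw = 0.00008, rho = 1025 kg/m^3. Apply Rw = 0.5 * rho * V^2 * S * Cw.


Formula: Rw = 0.5 * rho * V^2 * S * Cw
Step 1 — V^2 = 8.2^2 = 67.24
Step 2 — 0.5 * rho * V^2 = 0.5 * 1025 * 67.24 = 34460.5
Step 3 — Rw = 34460.5 * 2432 * 0.00008 ≈ 6704.6 N (5 s.f.)

6704.6 N


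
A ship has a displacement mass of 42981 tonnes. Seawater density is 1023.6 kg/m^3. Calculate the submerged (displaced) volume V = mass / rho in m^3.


Formula: V = mass / rho
Step 1 — convert tonnes to kg: 42981 t * 1000 = 42981000 kg
Step 2 — V = 42981000 / 1023.6 ≈ 41990 m^3 (5 s.f.)

41990 m^3


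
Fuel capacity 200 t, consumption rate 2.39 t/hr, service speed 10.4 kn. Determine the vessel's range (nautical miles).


Formula: endurance = fuel / rate; range = endurance * speed
Step 1 — endurance = 200 / 2.39 = 83.682 hours
Step 2 — range = 83.682 * 10.4 ≈ 870.29 nautical miles (5 s.f.)

870.29 NM


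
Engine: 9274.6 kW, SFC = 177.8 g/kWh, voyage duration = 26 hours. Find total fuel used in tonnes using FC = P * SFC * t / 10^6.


Formula: FC (tonnes) = P * SFC * t / 1,000,000
Step 1 — P * SFC * t = 9274.6 * 177.8 * 26 = 42874620.88 g
Step 2 — FC (tonnes) = 42874620.88 / 1,000,000 ≈ 42.875 tonnes (5 s.f.)

42.875 tonnes


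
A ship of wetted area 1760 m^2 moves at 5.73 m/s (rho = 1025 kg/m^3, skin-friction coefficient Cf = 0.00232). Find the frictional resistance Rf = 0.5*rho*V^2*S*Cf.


Formula: Rf = 0.5 * rho * V^2 * S * Cf
Step 1 — V^2 = 5.73^2 = 32.8329
Step 2 — 0.5 * rho * V^2 = 0.5 * 1025 * 32.8329 = 16826.86125
Step 3 — Rf = 16826.86125 * 1760 * 0.00232 ≈ 68707 N (5 s.f.)

68707 N


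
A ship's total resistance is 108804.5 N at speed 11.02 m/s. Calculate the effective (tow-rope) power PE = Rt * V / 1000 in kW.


Formula: PE = Rt * V / 1000 (kW)
Step 1 — PE (W) = 108804.5 * 11.02 = 1199025.59 W
Step 2 — PE (kW) = 1199025.59 / 1000 ≈ 1199.0 kW (5 s.f.)

1199.0 kW


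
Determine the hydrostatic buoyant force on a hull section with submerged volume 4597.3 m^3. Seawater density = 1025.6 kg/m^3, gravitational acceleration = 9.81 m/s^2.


Formula: Fb = rho * g * V
Substituting: Fb = 1025.6 * 9.81 * 4597.3
Intermediate: 1025.6 * 9.81 = 10061.136
Result: Fb = 10061.136 * 4597.3 ≈ 46254000 N (5 s.f.)

46254000 N


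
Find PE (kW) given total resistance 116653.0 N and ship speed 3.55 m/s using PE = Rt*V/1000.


Formula: PE = Rt * V / 1000 (kW)
Step 1 — PE (W) = 116653.0 * 3.55 = 414118.15 W
Step 2 — PE (kW) = 414118.15 / 1000 ≈ 414.12 kW (5 s.f.)

414.12 kW


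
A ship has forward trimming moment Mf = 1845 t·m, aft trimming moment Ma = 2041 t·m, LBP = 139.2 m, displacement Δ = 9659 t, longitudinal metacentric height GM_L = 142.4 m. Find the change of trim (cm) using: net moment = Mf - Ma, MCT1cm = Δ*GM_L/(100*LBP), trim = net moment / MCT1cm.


Formula: net trimming moment = Mf - Ma; MCT1cm = Δ*GM_L/(100*LBP); trim = net moment / MCT1cm
Step 1 — net trimming moment = 1845 - 2041 = -196 t·m
Step 2 — MCT1cm = 9659 * 142.4 / (100 * 139.2) = 98.8105 t·m/cm
Step 3 — trim = -196 / 98.8105 ≈ -1.9836 cm (5 s.f.)

-1.9836 cm


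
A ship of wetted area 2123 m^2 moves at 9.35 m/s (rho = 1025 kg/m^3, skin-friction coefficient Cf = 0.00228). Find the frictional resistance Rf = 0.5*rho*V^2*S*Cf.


Formula: Rf = 0.5 * rho * V^2 * S * Cf
Step 1 — V^2 = 9.35^2 = 87.4225
Step 2 — 0.5 * rho * V^2 = 0.5 * 1025 * 87.4225 = 44804.03125
Step 3 — Rf = 44804.03125 * 2123 * 0.00228 ≈ 216870 N (5 s.f.)

216870 N


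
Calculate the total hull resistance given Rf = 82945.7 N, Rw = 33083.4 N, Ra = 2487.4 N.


Formula: Rt = Rf + Rw + Ra
Substituting: Rt = 82945.7 + 33083.4 + 2487.4
Result: Rt = 118516.5 N

118516.5 N


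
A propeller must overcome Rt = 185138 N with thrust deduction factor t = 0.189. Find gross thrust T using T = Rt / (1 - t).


Formula: T = Rt / (1 - t)
Step 1 — (1 - t) = 1 - 0.189 = 0.811
Step 2 — T = 185138 / 0.811 ≈ 228280 N (5 s.f.)

228280 N


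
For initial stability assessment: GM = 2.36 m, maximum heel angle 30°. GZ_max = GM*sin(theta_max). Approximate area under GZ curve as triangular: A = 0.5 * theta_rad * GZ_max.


Formula: GZ_max = GM * sin(theta); Area = 0.5 * theta_rad * GZ_max
Step 1 — GZ_max = 2.36 * sin(30°) = 2.36 * 0.5 = 1.18 m
Step 2 — theta_rad = 30 * pi/180 = 0.523599 rad
Step 3 — Area = 0.5 * 0.523599 * 1.18 ≈ 0.30892 m·rad (5 s.f.)

0.30892 m·rad


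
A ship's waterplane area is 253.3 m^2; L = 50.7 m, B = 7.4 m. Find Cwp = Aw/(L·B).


Formula: Cwp = Aw / (L * B)
Step 1 — L * B = 50.7 * 7.4 = 375.18 m^2
Step 2 — Cwp = 253.3 / 375.18 ≈ 0.67514 (5 s.f.)

0.67514


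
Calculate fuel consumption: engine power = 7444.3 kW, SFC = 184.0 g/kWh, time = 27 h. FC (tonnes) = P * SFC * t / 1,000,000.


Formula: FC (tonnes) = P * SFC * t / 1,000,000
Step 1 — P * SFC * t = 7444.3 * 184.0 * 27 = 36983282.4 g
Step 2 — FC (tonnes) = 36983282.4 / 1,000,000 ≈ 36.983 tonnes (5 s.f.)

36.983 tonnes


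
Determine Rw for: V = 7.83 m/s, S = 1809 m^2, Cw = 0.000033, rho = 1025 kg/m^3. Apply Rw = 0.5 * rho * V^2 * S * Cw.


Formula: Rw = 0.5 * rho * V^2 * S * Cw
Step 1 — V^2 = 7.83^2 = 61.3089
Step 2 — 0.5 * rho * V^2 = 0.5 * 1025 * 61.3089 = 31420.81125
Step 3 — Rw = 31420.81125 * 1809 * 0.000033 ≈ 1875.7 N (5 s.f.)

1875.7 N


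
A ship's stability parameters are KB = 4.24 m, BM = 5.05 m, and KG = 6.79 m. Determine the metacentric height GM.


Formula: GM = KB + BM - KG
Step 1 — KM = KB + BM = 4.24 + 5.05 = 9.29 m
Step 2 — GM = KM - KG = 9.29 - 6.79 = 2.5 m

2.5 m


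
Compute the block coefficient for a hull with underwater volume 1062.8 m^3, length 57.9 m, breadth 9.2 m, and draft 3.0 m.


Formula: Cb = V / (L * B * T)
Step 1 — L * B * T = 57.9 * 9.2 * 3.0 = 1598.04 m^3
Step 2 — Cb = 1062.8 / 1598.04 ≈ 0.66506 (5 s.f.)

0.66506


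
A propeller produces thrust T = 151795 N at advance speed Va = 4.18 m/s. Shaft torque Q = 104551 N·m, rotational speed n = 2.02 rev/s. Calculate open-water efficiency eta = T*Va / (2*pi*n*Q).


Formula: eta = T * Va / (2 * pi * n * Q)
Step 1 — numerator = T * Va = 151795 * 4.18 = 634503.1
Step 2 — 2 * pi * n = 2 * pi * 2.02 = 12.692034
Step 3 — denominator = 12.692034 * 104551 = 1326964.85
Step 4 — eta = 634503.1 / 1326964.85 ≈ 0.47816 (5 s.f.)

0.47816


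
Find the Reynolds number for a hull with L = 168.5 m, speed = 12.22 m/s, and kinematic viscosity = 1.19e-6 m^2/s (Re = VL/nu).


Formula: Re = V * L / nu
Step 1 — V * L = 12.22 * 168.5 = 2059.07 m^2/s
Step 2 — Re = 2059.07 / 1.19e-6 = 1.73e+09

1.73e+09


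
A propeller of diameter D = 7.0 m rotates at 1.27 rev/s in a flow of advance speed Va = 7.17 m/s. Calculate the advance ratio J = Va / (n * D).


Formula: J = Va / (n * D)
Step 1 — n * D = 1.27 * 7.0 = 8.89
Step 2 — J = 7.17 / 8.89 ≈ 0.80652 (5 s.f.)

0.80652


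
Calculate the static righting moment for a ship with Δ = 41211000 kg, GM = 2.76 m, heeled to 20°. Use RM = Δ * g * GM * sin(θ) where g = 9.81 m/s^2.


Formula: GZ = GM * sin(theta); RM = disp * g * GZ
Step 1 — GZ = 2.76 * sin(20°) = 2.76 * 0.34202 = 0.943975 m
Step 2 — RM = 41211000 * 9.81 * 0.943975 ≈ 381630000 N·m (5 s.f.)

381630000 N·m


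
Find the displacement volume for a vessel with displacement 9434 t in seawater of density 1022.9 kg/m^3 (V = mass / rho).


Formula: V = mass / rho
Step 1 — convert tonnes to kg: 9434 t * 1000 = 9434000 kg
Step 2 — V = 9434000 / 1022.9 ≈ 9222.8 m^3 (5 s.f.)

9222.8 m^3


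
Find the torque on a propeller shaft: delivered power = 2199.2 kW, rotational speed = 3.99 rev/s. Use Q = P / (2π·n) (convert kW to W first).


Formula: Q = P_W / (2 * pi * n)
Step 1 — P_W = 2199.2 kW * 1000 = 2199200.0 W
Step 2 — 2 * pi * n = 2 * pi * 3.99 = 25.069909
Step 3 — Q = 2199200.0 / 25.069909 ≈ 87723 N·m (5 s.f.)

87723 N·m


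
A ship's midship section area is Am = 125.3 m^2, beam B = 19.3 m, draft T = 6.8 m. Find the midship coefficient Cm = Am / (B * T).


Formula: Cm = Am / (B * T)
Step 1 — B * T = 19.3 * 6.8 = 131.24 m^2
Step 2 — Cm = 125.3 / 131.24 ≈ 0.95474 (5 s.f.)

0.95474


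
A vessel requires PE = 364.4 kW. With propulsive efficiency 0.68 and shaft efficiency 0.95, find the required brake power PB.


Formula: PB = PE / (eta_D * eta_S)
Step 1 — combined efficiency = eta_D * eta_S = 0.68 * 0.95 = 0.646
Step 2 — PB = 364.4 / 0.646 ≈ 564.09 kW (5 s.f.)

564.09 kW


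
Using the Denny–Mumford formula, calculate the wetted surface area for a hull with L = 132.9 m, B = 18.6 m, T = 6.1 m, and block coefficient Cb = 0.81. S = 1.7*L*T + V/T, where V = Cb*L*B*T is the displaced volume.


Formula: S = 1.7*L*T + V/T with V = Cb*L*B*T, i.e. S = L * (1.7*T + Cb*B)
Step 1 — 1.7*T = 1.7 * 6.1 = 10.37 m
Step 2 — Cb*B = 0.81 * 18.6 = 15.066 m
Step 3 — 1.7*T + Cb*B = 10.37 + 15.066 = 25.436 m
Step 4 — S = 132.9 * 25.436 ≈ 3380.4 m^2 (5 s.f.)

3380.4 m^2


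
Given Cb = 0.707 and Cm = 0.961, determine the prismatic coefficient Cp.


Formula: Cp = Cb / Cm
Substituting: Cp = 0.707 / 0.961
Result: Cp ≈ 0.73569 (5 s.f.)

0.73569


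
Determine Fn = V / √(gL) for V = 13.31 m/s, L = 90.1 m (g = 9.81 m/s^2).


Formula: Fn = V / sqrt(g * L)
Step 1 — g * L = 9.81 * 90.1 = 883.881
Step 2 — sqrt(g * L) = sqrt(883.881) = 29.730136
Step 3 — Fn = 13.31 / 29.730136 ≈ 0.44769 (5 s.f.)

0.44769


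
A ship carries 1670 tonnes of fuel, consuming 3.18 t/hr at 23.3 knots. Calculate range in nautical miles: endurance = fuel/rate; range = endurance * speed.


Formula: endurance = fuel / rate; range = endurance * speed
Step 1 — endurance = 1670 / 3.18 = 525.1572 hours
Step 2 — range = 525.1572 * 23.3 ≈ 12236 nautical miles (5 s.f.)

12236 NM


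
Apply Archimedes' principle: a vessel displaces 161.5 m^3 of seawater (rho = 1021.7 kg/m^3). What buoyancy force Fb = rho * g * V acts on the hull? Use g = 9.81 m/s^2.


Formula: Fb = rho * g * V
Substituting: Fb = 1021.7 * 9.81 * 161.5
Intermediate: 1021.7 * 9.81 = 10022.877
Result: Fb = 10022.877 * 161.5 ≈ 1618700 N (5 s.f.)

1618700 N


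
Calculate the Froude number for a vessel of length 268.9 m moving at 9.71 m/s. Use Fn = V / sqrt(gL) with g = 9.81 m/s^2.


Formula: Fn = V / sqrt(g * L)
Step 1 — g * L = 9.81 * 268.9 = 2637.909
Step 2 — sqrt(g * L) = sqrt(2637.909) = 51.360578
Step 3 — Fn = 9.71 / 51.360578 ≈ 0.18906 (5 s.f.)

0.18906


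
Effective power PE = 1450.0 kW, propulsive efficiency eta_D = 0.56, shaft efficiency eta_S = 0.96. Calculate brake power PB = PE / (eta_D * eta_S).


Formula: PB = PE / (eta_D * eta_S)
Step 1 — combined efficiency = eta_D * eta_S = 0.56 * 0.96 = 0.5376
Step 2 — PB = 1450.0 / 0.5376 ≈ 2697.2 kW (5 s.f.)

2697.2 kW


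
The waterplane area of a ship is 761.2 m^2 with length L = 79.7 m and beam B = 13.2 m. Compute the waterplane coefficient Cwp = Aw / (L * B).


Formula: Cwp = Aw / (L * B)
Step 1 — L * B = 79.7 * 13.2 = 1052.04 m^2
Step 2 — Cwp = 761.2 / 1052.04 ≈ 0.72355 (5 s.f.)

0.72355


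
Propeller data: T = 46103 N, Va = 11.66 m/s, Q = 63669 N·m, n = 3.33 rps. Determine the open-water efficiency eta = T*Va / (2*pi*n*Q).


Formula: eta = T * Va / (2 * pi * n * Q)
Step 1 — numerator = T * Va = 46103 * 11.66 = 537560.98
Step 2 — 2 * pi * n = 2 * pi * 3.33 = 20.923007
Step 3 — denominator = 20.923007 * 63669 = 1332146.93
Step 4 — eta = 537560.98 / 1332146.93 ≈ 0.40353 (5 s.f.)

0.40353


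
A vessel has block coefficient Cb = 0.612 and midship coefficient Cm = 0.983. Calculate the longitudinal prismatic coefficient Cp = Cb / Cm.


Formula: Cp = Cb / Cm
Substituting: Cp = 0.612 / 0.983
Result: Cp ≈ 0.62258 (5 s.f.)

0.62258


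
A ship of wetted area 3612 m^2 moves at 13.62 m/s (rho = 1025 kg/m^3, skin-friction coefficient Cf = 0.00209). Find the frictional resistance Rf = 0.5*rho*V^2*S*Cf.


Formula: Rf = 0.5 * rho * V^2 * S * Cf
Step 1 — V^2 = 13.62^2 = 185.5044
Step 2 — 0.5 * rho * V^2 = 0.5 * 1025 * 185.5044 = 95071.005
Step 3 — Rf = 95071.005 * 3612 * 0.00209 ≈ 717700 N (5 s.f.)

717700 N


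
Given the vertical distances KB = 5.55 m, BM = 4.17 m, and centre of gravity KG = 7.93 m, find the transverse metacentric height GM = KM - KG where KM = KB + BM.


Formula: GM = KB + BM - KG
Step 1 — KM = KB + BM = 5.55 + 4.17 = 9.72 m
Step 2 — GM = KM - KG = 9.72 - 7.93 = 1.79 m

1.79 m


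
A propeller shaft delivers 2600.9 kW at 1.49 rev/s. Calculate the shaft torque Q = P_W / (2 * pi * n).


Formula: Q = P_W / (2 * pi * n)
Step 1 — P_W = 2600.9 kW * 1000 = 2600900.0 W
Step 2 — 2 * pi * n = 2 * pi * 1.49 = 9.361946
Step 3 — Q = 2600900.0 / 9.361946 ≈ 277820 N·m (5 s.f.)

277820 N·m


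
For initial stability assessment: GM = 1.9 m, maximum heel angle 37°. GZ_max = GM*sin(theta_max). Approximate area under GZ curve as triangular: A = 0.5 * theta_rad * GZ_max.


Formula: GZ_max = GM * sin(theta); Area = 0.5 * theta_rad * GZ_max
Step 1 — GZ_max = 1.9 * sin(37°) = 1.9 * 0.601815 = 1.143448 m
Step 2 — theta_rad = 37 * pi/180 = 0.645772 rad
Step 3 — Area = 0.5 * 0.645772 * 1.143448 ≈ 0.36920 m·rad (5 s.f.)

0.36920 m·rad


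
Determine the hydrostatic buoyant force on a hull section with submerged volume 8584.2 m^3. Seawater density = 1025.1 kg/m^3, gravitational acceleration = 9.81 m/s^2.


Formula: Fb = rho * g * V
Substituting: Fb = 1025.1 * 9.81 * 8584.2
Intermediate: 1025.1 * 9.81 = 10056.231
Result: Fb = 10056.231 * 8584.2 ≈ 86325000 N (5 s.f.)

86325000 N


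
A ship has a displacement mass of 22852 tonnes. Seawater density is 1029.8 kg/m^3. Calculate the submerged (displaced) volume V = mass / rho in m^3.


Formula: V = mass / rho
Step 1 — convert tonnes to kg: 22852 t * 1000 = 22852000 kg
Step 2 — V = 22852000 / 1029.8 ≈ 22191 m^3 (5 s.f.)

22191 m^3


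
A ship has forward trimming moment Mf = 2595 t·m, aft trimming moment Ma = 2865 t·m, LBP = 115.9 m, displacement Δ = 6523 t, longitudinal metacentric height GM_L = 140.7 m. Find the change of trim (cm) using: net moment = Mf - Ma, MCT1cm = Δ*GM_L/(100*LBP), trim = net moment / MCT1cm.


Formula: net trimming moment = Mf - Ma; MCT1cm = Δ*GM_L/(100*LBP); trim = net moment / MCT1cm
Step 1 — net trimming moment = 2595 - 2865 = -270 t·m
Step 2 — MCT1cm = 6523 * 140.7 / (100 * 115.9) = 79.1878 t·m/cm
Step 3 — trim = -270 / 79.1878 ≈ -3.4096 cm (5 s.f.)

-3.4096 cm


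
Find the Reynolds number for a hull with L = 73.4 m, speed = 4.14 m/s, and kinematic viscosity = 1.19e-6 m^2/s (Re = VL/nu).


Formula: Re = V * L / nu
Step 1 — V * L = 4.14 * 73.4 = 303.876 m^2/s
Step 2 — Re = 303.876 / 1.19e-6 = 2.55e+08

2.55e+08


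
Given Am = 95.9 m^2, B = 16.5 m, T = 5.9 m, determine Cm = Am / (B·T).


Formula: Cm = Am / (B * T)
Step 1 — B * T = 16.5 * 5.9 = 97.35 m^2
Step 2 — Cm = 95.9 / 97.35 ≈ 0.98511 (5 s.f.)

0.98511


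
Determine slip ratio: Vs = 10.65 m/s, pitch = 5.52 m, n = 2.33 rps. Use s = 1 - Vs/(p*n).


Formula: s = 1 - Vs / (p * n)
Step 1 — p * n = 5.52 * 2.33 = 12.8616
Step 2 — Vs / (p*n) = 10.65 / 12.8616 = 0.828046 (6 d.p.)
Step 3 — s = 1 - 0.828046 = 0.171954

0.171954


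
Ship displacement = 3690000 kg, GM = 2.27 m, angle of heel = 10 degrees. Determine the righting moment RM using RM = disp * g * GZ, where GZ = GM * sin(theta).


Formula: GZ = GM * sin(theta); RM = disp * g * GZ
Step 1 — GZ = 2.27 * sin(10°) = 2.27 * 0.173648 = 0.394181 m
Step 2 — RM = 3690000 * 9.81 * 0.394181 ≈ 14269000 N·m (5 s.f.)

14269000 N·m


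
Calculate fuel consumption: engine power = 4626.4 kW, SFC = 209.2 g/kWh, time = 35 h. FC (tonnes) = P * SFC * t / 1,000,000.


Formula: FC (tonnes) = P * SFC * t / 1,000,000
Step 1 — P * SFC * t = 4626.4 * 209.2 * 35 = 33874500.8 g
Step 2 — FC (tonnes) = 33874500.8 / 1,000,000 ≈ 33.875 tonnes (5 s.f.)

33.875 tonnes


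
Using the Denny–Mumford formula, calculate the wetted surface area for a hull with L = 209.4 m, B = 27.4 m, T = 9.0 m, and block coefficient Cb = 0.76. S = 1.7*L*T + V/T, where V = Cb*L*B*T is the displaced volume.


Formula: S = 1.7*L*T + V/T with V = Cb*L*B*T, i.e. S = L * (1.7*T + Cb*B)
Step 1 — 1.7*T = 1.7 * 9.0 = 15.3 m
Step 2 — Cb*B = 0.76 * 27.4 = 20.824 m
Step 3 — 1.7*T + Cb*B = 15.3 + 20.824 = 36.124 m
Step 4 — S = 209.4 * 36.124 ≈ 7564.4 m^2 (5 s.f.)

7564.4 m^2


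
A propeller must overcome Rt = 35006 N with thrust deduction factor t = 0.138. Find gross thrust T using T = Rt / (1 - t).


Formula: T = Rt / (1 - t)
Step 1 — (1 - t) = 1 - 0.138 = 0.862
Step 2 — T = 35006 / 0.862 ≈ 40610 N (5 s.f.)

40610 N


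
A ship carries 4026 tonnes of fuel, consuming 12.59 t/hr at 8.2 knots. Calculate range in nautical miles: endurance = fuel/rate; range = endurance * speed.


Formula: endurance = fuel / rate; range = endurance * speed
Step 1 — endurance = 4026 / 12.59 = 319.7776 hours
Step 2 — range = 319.7776 * 8.2 ≈ 2622.2 nautical miles (5 s.f.)

2622.2 NM


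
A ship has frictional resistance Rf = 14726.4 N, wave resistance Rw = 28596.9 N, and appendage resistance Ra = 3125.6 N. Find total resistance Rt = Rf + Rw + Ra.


Formula: Rt = Rf + Rw + Ra
Substituting: Rt = 14726.4 + 28596.9 + 3125.6
Result: Rt = 46448.9 N

46448.9 N


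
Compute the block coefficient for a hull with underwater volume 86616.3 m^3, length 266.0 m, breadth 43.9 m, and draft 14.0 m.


Formula: Cb = V / (L * B * T)
Step 1 — L * B * T = 266.0 * 43.9 * 14.0 = 163483.6 m^3
Step 2 — Cb = 86616.3 / 163483.6 ≈ 0.52982 (5 s.f.)

0.52982


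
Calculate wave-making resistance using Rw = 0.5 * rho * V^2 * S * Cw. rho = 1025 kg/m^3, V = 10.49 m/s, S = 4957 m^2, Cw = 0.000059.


Formula: Rw = 0.5 * rho * V^2 * S * Cw
Step 1 — V^2 = 10.49^2 = 110.0401
Step 2 — 0.5 * rho * V^2 = 0.5 * 1025 * 110.0401 = 56395.55125
Step 3 — Rw = 56395.55125 * 4957 * 0.000059 ≈ 16494 N (5 s.f.)

16494 N


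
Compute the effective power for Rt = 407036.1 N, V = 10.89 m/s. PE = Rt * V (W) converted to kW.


Formula: PE = Rt * V / 1000 (kW)
Step 1 — PE (W) = 407036.1 * 10.89 = 4432623.129 W
Step 2 — PE (kW) = 4432623.129 / 1000 ≈ 4432.6 kW (5 s.f.)

4432.6 kW


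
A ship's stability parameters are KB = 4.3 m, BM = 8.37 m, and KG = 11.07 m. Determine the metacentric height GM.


Formula: GM = KB + BM - KG
Step 1 — KM = KB + BM = 4.3 + 8.37 = 12.67 m
Step 2 — GM = KM - KG = 12.67 - 11.07 = 1.6 m

1.6 m


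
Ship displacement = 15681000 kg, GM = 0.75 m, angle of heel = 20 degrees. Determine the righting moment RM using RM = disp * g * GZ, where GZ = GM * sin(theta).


Formula: GZ = GM * sin(theta); RM = disp * g * GZ
Step 1 — GZ = 0.75 * sin(20°) = 0.75 * 0.34202 = 0.256515 m
Step 2 — RM = 15681000 * 9.81 * 0.256515 ≈ 39460000 N·m (5 s.f.)

39460000 N·m


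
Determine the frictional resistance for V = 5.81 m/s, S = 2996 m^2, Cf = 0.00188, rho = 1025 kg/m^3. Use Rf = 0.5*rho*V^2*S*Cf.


Formula: Rf = 0.5 * rho * V^2 * S * Cf
Step 1 — V^2 = 5.81^2 = 33.7561
Step 2 — 0.5 * rho * V^2 = 0.5 * 1025 * 33.7561 = 17300.00125
Step 3 — Rf = 17300.00125 * 2996 * 0.00188 ≈ 97442 N (5 s.f.)

97442 N


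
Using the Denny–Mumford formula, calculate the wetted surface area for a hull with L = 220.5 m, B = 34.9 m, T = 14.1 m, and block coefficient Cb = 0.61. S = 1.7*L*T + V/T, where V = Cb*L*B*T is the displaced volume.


Formula: S = 1.7*L*T + V/T with V = Cb*L*B*T, i.e. S = L * (1.7*T + Cb*B)
Step 1 — 1.7*T = 1.7 * 14.1 = 23.97 m
Step 2 — Cb*B = 0.61 * 34.9 = 21.289 m
Step 3 — 1.7*T + Cb*B = 23.97 + 21.289 = 45.259 m
Step 4 — S = 220.5 * 45.259 ≈ 9979.6 m^2 (5 s.f.)

9979.6 m^2


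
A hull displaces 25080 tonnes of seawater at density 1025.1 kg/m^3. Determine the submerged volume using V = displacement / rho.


Formula: V = mass / rho
Step 1 — convert tonnes to kg: 25080 t * 1000 = 25080000 kg
Step 2 — V = 25080000 / 1025.1 ≈ 24466 m^3 (5 s.f.)

24466 m^3


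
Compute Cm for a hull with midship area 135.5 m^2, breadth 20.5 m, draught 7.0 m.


Formula: Cm = Am / (B * T)
Step 1 — B * T = 20.5 * 7.0 = 143.5 m^2
Step 2 — Cm = 135.5 / 143.5 ≈ 0.94425 (5 s.f.)

0.94425


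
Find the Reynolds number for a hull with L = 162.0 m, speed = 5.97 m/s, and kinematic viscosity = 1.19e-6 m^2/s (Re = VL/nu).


Formula: Re = V * L / nu
Step 1 — V * L = 5.97 * 162.0 = 967.14 m^2/s
Step 2 — Re = 967.14 / 1.19e-6 = 8.13e+08

8.13e+08


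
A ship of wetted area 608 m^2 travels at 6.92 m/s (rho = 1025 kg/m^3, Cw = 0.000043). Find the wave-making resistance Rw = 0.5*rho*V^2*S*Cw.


Formula: Rw = 0.5 * rho * V^2 * S * Cw
Step 1 — V^2 = 6.92^2 = 47.8864
Step 2 — 0.5 * rho * V^2 = 0.5 * 1025 * 47.8864 = 24541.78
Step 3 — Rw = 24541.78 * 608 * 0.000043 ≈ 641.62 N (5 s.f.)

641.62 N


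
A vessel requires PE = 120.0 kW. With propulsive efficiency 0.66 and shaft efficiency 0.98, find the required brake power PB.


Formula: PB = PE / (eta_D * eta_S)
Step 1 — combined efficiency = eta_D * eta_S = 0.66 * 0.98 = 0.6468
Step 2 — PB = 120.0 / 0.6468 ≈ 185.53 kW (5 s.f.)

185.53 kW


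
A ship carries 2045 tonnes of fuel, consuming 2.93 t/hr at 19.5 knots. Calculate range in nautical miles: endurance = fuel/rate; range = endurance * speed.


Formula: endurance = fuel / rate; range = endurance * speed
Step 1 — endurance = 2045 / 2.93 = 697.9522 hours
Step 2 — range = 697.9522 * 19.5 ≈ 13610 nautical miles (5 s.f.)

13610 NM


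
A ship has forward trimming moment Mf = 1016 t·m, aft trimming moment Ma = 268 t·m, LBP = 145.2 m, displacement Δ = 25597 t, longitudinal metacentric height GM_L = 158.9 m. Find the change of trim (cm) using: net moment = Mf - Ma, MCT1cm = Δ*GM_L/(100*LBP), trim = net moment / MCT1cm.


Formula: net trimming moment = Mf - Ma; MCT1cm = Δ*GM_L/(100*LBP); trim = net moment / MCT1cm
Step 1 — net trimming moment = 1016 - 268 = 748 t·m
Step 2 — MCT1cm = 25597 * 158.9 / (100 * 145.2) = 280.1214 t·m/cm
Step 3 — trim = 748 / 280.1214 ≈ 2.6703 cm (5 s.f.)

2.6703 cm


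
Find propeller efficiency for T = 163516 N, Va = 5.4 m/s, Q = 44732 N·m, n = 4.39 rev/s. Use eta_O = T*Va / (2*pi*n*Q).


Formula: eta = T * Va / (2 * pi * n * Q)
Step 1 — numerator = T * Va = 163516 * 5.4 = 882986.4
Step 2 — 2 * pi * n = 2 * pi * 4.39 = 27.583183
Step 3 — denominator = 27.583183 * 44732 = 1233850.94
Step 4 — eta = 882986.4 / 1233850.94 ≈ 0.71563 (5 s.f.)

0.71563


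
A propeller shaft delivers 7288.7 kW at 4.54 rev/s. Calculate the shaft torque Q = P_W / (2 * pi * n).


Formula: Q = P_W / (2 * pi * n)
Step 1 — P_W = 7288.7 kW * 1000 = 7288700.0 W
Step 2 — 2 * pi * n = 2 * pi * 4.54 = 28.525661
Step 3 — Q = 7288700.0 / 28.525661 ≈ 255510 N·m (5 s.f.)

255510 N·m


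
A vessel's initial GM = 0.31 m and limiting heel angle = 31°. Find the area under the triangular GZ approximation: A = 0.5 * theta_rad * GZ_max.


Formula: GZ_max = GM * sin(theta); Area = 0.5 * theta_rad * GZ_max
Step 1 — GZ_max = 0.31 * sin(31°) = 0.31 * 0.515038 = 0.159662 m
Step 2 — theta_rad = 31 * pi/180 = 0.541052 rad
Step 3 — Area = 0.5 * 0.541052 * 0.159662 ≈ 0.043193 m·rad (5 s.f.)

0.043193 m·rad


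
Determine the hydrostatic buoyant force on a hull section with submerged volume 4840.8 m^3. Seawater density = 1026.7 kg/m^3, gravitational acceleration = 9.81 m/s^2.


Formula: Fb = rho * g * V
Substituting: Fb = 1026.7 * 9.81 * 4840.8
Intermediate: 1026.7 * 9.81 = 10071.927
Result: Fb = 10071.927 * 4840.8 ≈ 48756000 N (5 s.f.)

48756000 N


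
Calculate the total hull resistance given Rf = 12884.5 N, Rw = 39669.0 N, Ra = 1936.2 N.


Formula: Rt = Rf + Rw + Ra
Substituting: Rt = 12884.5 + 39669.0 + 1936.2
Result: Rt = 54489.7 N

54489.7 N


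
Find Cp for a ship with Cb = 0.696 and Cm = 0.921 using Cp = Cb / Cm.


Formula: Cp = Cb / Cm
Substituting: Cp = 0.696 / 0.921
Result: Cp ≈ 0.75570 (5 s.f.)

0.75570


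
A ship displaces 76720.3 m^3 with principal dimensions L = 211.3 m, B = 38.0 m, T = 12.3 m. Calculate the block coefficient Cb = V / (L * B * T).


Formula: Cb = V / (L * B * T)
Step 1 — L * B * T = 211.3 * 38.0 * 12.3 = 98761.62 m^3
Step 2 — Cb = 76720.3 / 98761.62 ≈ 0.77682 (5 s.f.)

0.77682


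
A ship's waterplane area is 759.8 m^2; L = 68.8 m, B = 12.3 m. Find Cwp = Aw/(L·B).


Formula: Cwp = Aw / (L * B)
Step 1 — L * B = 68.8 * 12.3 = 846.24 m^2
Step 2 — Cwp = 759.8 / 846.24 ≈ 0.89785 (5 s.f.)

0.89785


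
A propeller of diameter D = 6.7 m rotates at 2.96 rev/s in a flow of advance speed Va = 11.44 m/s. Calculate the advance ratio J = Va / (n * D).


Formula: J = Va / (n * D)
Step 1 — n * D = 2.96 * 6.7 = 19.832
Step 2 — J = 11.44 / 19.832 ≈ 0.57685 (5 s.f.)

0.57685


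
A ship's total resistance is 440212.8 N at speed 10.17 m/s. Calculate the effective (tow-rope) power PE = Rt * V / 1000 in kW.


Formula: PE = Rt * V / 1000 (kW)
Step 1 — PE (W) = 440212.8 * 10.17 = 4476964.176 W
Step 2 — PE (kW) = 4476964.176 / 1000 ≈ 4477.0 kW (5 s.f.)

4477.0 kW


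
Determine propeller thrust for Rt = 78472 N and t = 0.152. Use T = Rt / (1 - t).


Formula: T = Rt / (1 - t)
Step 1 — (1 - t) = 1 - 0.152 = 0.848
Step 2 — T = 78472 / 0.848 ≈ 92538 N (5 s.f.)

92538 N


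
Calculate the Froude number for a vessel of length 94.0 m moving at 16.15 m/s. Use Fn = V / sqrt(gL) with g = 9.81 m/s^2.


Formula: Fn = V / sqrt(g * L)
Step 1 — g * L = 9.81 * 94.0 = 922.14
Step 2 — sqrt(g * L) = sqrt(922.14) = 30.366758
Step 3 — Fn = 16.15 / 30.366758 ≈ 0.53183 (5 s.f.)

0.53183


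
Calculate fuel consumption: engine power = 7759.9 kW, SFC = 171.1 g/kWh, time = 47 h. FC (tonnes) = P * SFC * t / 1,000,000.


Formula: FC (tonnes) = P * SFC * t / 1,000,000
Step 1 — P * SFC * t = 7759.9 * 171.1 * 47 = 62402787.83 g
Step 2 — FC (tonnes) = 62402787.83 / 1,000,000 ≈ 62.403 tonnes (5 s.f.)

62.403 tonnes


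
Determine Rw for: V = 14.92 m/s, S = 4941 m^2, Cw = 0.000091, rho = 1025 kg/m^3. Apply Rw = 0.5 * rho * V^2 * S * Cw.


Formula: Rw = 0.5 * rho * V^2 * S * Cw
Step 1 — V^2 = 14.92^2 = 222.6064
Step 2 — 0.5 * rho * V^2 = 0.5 * 1025 * 222.6064 = 114085.78
Step 3 — Rw = 114085.78 * 4941 * 0.000091 ≈ 51297 N (5 s.f.)

51297 N


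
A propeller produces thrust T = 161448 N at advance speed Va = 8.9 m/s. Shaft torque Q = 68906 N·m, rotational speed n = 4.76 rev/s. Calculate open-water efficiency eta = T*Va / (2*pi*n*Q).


Formula: eta = T * Va / (2 * pi * n * Q)
Step 1 — numerator = T * Va = 161448 * 8.9 = 1436887.2
Step 2 — 2 * pi * n = 2 * pi * 4.76 = 29.907962
Step 3 — denominator = 29.907962 * 68906 = 2060838.03
Step 4 — eta = 1436887.2 / 2060838.03 ≈ 0.69723 (5 s.f.)

0.69723


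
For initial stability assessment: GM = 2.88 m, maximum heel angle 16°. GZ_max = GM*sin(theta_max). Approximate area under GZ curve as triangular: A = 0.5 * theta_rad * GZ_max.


Formula: GZ_max = GM * sin(theta); Area = 0.5 * theta_rad * GZ_max
Step 1 — GZ_max = 2.88 * sin(16°) = 2.88 * 0.275637 = 0.793835 m
Step 2 — theta_rad = 16 * pi/180 = 0.279253 rad
Step 3 — Area = 0.5 * 0.279253 * 0.793835 ≈ 0.11084 m·rad (5 s.f.)

0.11084 m·rad


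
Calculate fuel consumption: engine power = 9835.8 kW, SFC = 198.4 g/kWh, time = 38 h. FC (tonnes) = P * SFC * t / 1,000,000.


Formula: FC (tonnes) = P * SFC * t / 1,000,000
Step 1 — P * SFC * t = 9835.8 * 198.4 * 38 = 74154063.36 g
Step 2 — FC (tonnes) = 74154063.36 / 1,000,000 ≈ 74.154 tonnes (5 s.f.)

74.154 tonnes


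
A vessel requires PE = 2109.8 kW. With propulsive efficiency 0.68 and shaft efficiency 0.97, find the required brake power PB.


Formula: PB = PE / (eta_D * eta_S)
Step 1 — combined efficiency = eta_D * eta_S = 0.68 * 0.97 = 0.6596
Step 2 — PB = 2109.8 / 0.6596 ≈ 3198.6 kW (5 s.f.)

3198.6 kW


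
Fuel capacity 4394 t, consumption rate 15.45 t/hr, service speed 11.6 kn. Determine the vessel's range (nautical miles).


Formula: endurance = fuel / rate; range = endurance * speed
Step 1 — endurance = 4394 / 15.45 = 284.4013 hours
Step 2 — range = 284.4013 * 11.6 ≈ 3299.1 nautical miles (5 s.f.)

3299.1 NM


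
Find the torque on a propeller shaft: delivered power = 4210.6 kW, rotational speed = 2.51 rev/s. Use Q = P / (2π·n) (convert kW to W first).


Formula: Q = P_W / (2 * pi * n)
Step 1 — P_W = 4210.6 kW * 1000 = 4210600.0 W
Step 2 — 2 * pi * n = 2 * pi * 2.51 = 15.770795
Step 3 — Q = 4210600.0 / 15.770795 ≈ 266990 N·m (5 s.f.)

266990 N·m


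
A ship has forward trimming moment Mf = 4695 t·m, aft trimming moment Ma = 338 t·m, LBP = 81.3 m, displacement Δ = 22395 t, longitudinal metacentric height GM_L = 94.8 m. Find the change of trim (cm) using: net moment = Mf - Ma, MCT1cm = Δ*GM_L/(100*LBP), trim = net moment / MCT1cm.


Formula: net trimming moment = Mf - Ma; MCT1cm = Δ*GM_L/(100*LBP); trim = net moment / MCT1cm
Step 1 — net trimming moment = 4695 - 338 = 4357 t·m
Step 2 — MCT1cm = 22395 * 94.8 / (100 * 81.3) = 261.1373 t·m/cm
Step 3 — trim = 4357 / 261.1373 ≈ 16.685 cm (5 s.f.)

16.685 cm


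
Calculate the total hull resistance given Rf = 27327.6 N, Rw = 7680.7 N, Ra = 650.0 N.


Formula: Rt = Rf + Rw + Ra
Substituting: Rt = 27327.6 + 7680.7 + 650.0
Result: Rt = 35658.3 N

35658.3 N


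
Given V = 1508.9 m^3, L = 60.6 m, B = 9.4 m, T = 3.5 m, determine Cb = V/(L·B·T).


Formula: Cb = V / (L * B * T)
Step 1 — L * B * T = 60.6 * 9.4 * 3.5 = 1993.74 m^3
Step 2 — Cb = 1508.9 / 1993.74 ≈ 0.75682 (5 s.f.)

0.75682


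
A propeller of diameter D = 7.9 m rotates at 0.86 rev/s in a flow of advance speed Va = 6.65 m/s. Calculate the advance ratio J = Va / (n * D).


Formula: J = Va / (n * D)
Step 1 — n * D = 0.86 * 7.9 = 6.794
Step 2 — J = 6.65 / 6.794 ≈ 0.97880 (5 s.f.)

0.97880


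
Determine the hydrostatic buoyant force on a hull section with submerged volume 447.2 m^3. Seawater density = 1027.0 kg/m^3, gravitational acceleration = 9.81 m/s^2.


Formula: Fb = rho * g * V
Substituting: Fb = 1027.0 * 9.81 * 447.2
Intermediate: 1027.0 * 9.81 = 10074.87
Result: Fb = 10074.87 * 447.2 ≈ 4505500 N (5 s.f.)

4505500 N


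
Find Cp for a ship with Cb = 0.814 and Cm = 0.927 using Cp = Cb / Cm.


Formula: Cp = Cb / Cm
Substituting: Cp = 0.814 / 0.927
Result: Cp ≈ 0.87810 (5 s.f.)

0.87810


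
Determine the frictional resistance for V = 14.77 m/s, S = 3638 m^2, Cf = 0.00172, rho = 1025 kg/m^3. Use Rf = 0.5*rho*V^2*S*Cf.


Formula: Rf = 0.5 * rho * V^2 * S * Cf
Step 1 — V^2 = 14.77^2 = 218.1529
Step 2 — 0.5 * rho * V^2 = 0.5 * 1025 * 218.1529 = 111803.36125
Step 3 — Rf = 111803.36125 * 3638 * 0.00172 ≈ 699590 N (5 s.f.)

699590 N


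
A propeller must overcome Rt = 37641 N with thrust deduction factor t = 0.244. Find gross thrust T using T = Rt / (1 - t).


Formula: T = Rt / (1 - t)
Step 1 — (1 - t) = 1 - 0.244 = 0.756
Step 2 — T = 37641 / 0.756 ≈ 49790 N (5 s.f.)

49790 N


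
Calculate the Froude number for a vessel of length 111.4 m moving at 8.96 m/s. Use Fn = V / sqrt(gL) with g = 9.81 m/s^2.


Formula: Fn = V / sqrt(g * L)
Step 1 — g * L = 9.81 * 111.4 = 1092.834
Step 2 — sqrt(g * L) = sqrt(1092.834) = 33.05804
Step 3 — Fn = 8.96 / 33.05804 ≈ 0.27104 (5 s.f.)

0.27104


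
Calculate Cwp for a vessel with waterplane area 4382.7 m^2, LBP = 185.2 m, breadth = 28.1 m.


Formula: Cwp = Aw / (L * B)
Step 1 — L * B = 185.2 * 28.1 = 5204.12 m^2
Step 2 — Cwp = 4382.7 / 5204.12 ≈ 0.84216 (5 s.f.)

0.84216


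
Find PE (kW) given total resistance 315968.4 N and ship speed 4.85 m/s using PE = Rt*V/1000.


Formula: PE = Rt * V / 1000 (kW)
Step 1 — PE (W) = 315968.4 * 4.85 = 1532446.74 W
Step 2 — PE (kW) = 1532446.74 / 1000 ≈ 1532.4 kW (5 s.f.)

1532.4 kW


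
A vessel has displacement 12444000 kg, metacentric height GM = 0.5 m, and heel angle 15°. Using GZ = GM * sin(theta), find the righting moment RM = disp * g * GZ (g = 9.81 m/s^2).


Formula: GZ = GM * sin(theta); RM = disp * g * GZ
Step 1 — GZ = 0.5 * sin(15°) = 0.5 * 0.258819 = 0.12941 m
Step 2 — RM = 12444000 * 9.81 * 0.12941 ≈ 15798000 N·m (5 s.f.)

15798000 N·m


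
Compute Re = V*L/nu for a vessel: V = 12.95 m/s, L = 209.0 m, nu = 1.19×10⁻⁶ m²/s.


Formula: Re = V * L / nu
Step 1 — V * L = 12.95 * 209.0 = 2706.55 m^2/s
Step 2 — Re = 2706.55 / 1.19e-6 = 2.27e+09

2.27e+09


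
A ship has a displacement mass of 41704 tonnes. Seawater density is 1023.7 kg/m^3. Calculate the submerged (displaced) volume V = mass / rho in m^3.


Formula: V = mass / rho
Step 1 — convert tonnes to kg: 41704 t * 1000 = 41704000 kg
Step 2 — V = 41704000 / 1023.7 ≈ 40738 m^3 (5 s.f.)

40738 m^3


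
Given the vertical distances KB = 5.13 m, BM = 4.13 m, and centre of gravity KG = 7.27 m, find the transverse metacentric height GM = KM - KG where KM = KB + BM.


Formula: GM = KB + BM - KG
Step 1 — KM = KB + BM = 5.13 + 4.13 = 9.26 m
Step 2 — GM = KM - KG = 9.26 - 7.27 = 1.99 m

1.99 m


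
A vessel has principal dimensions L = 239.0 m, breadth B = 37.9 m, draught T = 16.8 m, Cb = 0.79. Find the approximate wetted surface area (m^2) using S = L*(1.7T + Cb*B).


Formula: S = 1.7*L*T + V/T with V = Cb*L*B*T, i.e. S = L * (1.7*T + Cb*B)
Step 1 — 1.7*T = 1.7 * 16.8 = 28.56 m
Step 2 — Cb*B = 0.79 * 37.9 = 29.941 m
Step 3 — 1.7*T + Cb*B = 28.56 + 29.941 = 58.501 m
Step 4 — S = 239.0 * 58.501 ≈ 13982 m^2 (5 s.f.)

13982 m^2


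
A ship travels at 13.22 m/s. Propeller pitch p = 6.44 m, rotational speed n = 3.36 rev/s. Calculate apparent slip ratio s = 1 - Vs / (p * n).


Formula: s = 1 - Vs / (p * n)
Step 1 — p * n = 6.44 * 3.36 = 21.6384
Step 2 — Vs / (p*n) = 13.22 / 21.6384 = 0.610951 (6 d.p.)
Step 3 — s = 1 - 0.610951 = 0.389049

0.389049


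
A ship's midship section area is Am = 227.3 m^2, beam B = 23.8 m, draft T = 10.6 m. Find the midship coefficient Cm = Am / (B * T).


Formula: Cm = Am / (B * T)
Step 1 — B * T = 23.8 * 10.6 = 252.28 m^2
Step 2 — Cm = 227.3 / 252.28 ≈ 0.90098 (5 s.f.)

0.90098


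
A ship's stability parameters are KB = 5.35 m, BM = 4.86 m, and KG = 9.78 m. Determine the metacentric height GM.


Formula: GM = KB + BM - KG
Step 1 — KM = KB + BM = 5.35 + 4.86 = 10.21 m
Step 2 — GM = KM - KG = 10.21 - 9.78 = 0.43 m

0.43 m


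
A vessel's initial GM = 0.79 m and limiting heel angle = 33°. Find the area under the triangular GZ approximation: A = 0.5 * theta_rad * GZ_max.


Formula: GZ_max = GM * sin(theta); Area = 0.5 * theta_rad * GZ_max
Step 1 — GZ_max = 0.79 * sin(33°) = 0.79 * 0.544639 = 0.430265 m
Step 2 — theta_rad = 33 * pi/180 = 0.575959 rad
Step 3 — Area = 0.5 * 0.575959 * 0.430265 ≈ 0.12391 m·rad (5 s.f.)

0.12391 m·rad


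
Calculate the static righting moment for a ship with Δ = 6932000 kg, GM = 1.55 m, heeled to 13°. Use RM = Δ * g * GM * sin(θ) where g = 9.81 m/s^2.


Formula: GZ = GM * sin(theta); RM = disp * g * GZ
Step 1 — GZ = 1.55 * sin(13°) = 1.55 * 0.224951 = 0.348674 m
Step 2 — RM = 6932000 * 9.81 * 0.348674 ≈ 23711000 N·m (5 s.f.)

23711000 N·m


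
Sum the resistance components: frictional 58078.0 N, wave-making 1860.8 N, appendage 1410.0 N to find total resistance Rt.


Formula: Rt = Rf + Rw + Ra
Substituting: Rt = 58078.0 + 1860.8 + 1410.0
Result: Rt = 61348.8 N

61348.8 N


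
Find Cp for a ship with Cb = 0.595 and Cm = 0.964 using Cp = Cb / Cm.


Formula: Cp = Cb / Cm
Substituting: Cp = 0.595 / 0.964
Result: Cp ≈ 0.61722 (5 s.f.)

0.61722
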